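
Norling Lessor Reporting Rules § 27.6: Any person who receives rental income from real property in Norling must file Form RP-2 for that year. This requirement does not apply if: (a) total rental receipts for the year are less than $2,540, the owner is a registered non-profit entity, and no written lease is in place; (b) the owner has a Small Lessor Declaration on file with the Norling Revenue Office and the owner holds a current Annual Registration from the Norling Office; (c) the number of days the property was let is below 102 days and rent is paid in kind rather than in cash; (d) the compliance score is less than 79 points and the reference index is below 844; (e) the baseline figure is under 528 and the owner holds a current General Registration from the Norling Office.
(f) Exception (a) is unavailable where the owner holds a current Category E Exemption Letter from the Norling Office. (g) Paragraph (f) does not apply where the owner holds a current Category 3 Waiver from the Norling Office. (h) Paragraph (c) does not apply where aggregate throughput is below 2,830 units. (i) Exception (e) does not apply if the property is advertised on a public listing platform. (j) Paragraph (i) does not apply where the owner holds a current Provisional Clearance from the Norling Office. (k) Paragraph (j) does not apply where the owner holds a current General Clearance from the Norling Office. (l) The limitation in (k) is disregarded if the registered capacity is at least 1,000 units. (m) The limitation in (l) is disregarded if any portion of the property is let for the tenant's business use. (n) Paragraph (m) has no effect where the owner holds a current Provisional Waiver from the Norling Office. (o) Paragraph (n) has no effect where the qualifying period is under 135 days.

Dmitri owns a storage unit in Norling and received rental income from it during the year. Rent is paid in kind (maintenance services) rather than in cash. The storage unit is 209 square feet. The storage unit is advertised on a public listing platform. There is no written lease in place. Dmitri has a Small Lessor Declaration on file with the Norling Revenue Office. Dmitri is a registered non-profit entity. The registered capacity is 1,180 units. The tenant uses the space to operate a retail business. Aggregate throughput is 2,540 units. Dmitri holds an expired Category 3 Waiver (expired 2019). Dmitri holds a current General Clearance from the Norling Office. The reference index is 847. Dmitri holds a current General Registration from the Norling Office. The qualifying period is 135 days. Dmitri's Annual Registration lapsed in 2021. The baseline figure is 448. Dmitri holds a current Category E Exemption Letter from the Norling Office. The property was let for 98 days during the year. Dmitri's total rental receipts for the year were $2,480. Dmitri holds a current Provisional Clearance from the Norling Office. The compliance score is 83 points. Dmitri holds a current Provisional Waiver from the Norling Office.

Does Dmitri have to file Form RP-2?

Exception (a)'s conditions are all satisfied: total rental receipts for the year are $2,480, less than the $2,540 limit; Dmitri is a registered non-profit; there is no written lease. However, paragraphs (f)–(g) must be considered: (f) operates against (a): a current Category E Exemption Letter is held. (g), which would lift (f), is inapplicable — no current Category 3 Waiver is held. Exception (a) does not apply.
Exception (b) fails — no current Annual Registration is held.
Exception (c)'s conditions are all satisfied: the number of days the property was let is 98 days, below the 102 days limit; rent is paid in kind. Turning to paragraph (h): (h) operates against (c): aggregate throughput is 2,540 units, below the 2,830 units limit. (c) is therefore removed.
Exception (d) does not apply: the compliance score is 83 points, not less than 79 points.
Exception (e) is satisfied on its face — the baseline figure is 448, under the 528 limit; a current General Registration is held. As to paragraphs (i)–(o): (i) would limit (e) — the property is publicly advertised — but (j) sets (i) aside: (j) operates against (i): a current Provisional Clearance is held. (k) would limit (j) — a current General Clearance is held — but (l) sets (k) aside: (l) is engaged — the registered capacity is 1,180 units, meeting the 1,000 units threshold. (m) would limit (l) — the space is let for business use — but (n) sets (m) aside: (n) operates — a current Provisional Waiver is held. (o) is not triggered (the qualifying period is 135 days, not under 135 days), so (n) stands. So (e) applies.

No — exception (e) applies; Dmitri is not required to file Form RP-2.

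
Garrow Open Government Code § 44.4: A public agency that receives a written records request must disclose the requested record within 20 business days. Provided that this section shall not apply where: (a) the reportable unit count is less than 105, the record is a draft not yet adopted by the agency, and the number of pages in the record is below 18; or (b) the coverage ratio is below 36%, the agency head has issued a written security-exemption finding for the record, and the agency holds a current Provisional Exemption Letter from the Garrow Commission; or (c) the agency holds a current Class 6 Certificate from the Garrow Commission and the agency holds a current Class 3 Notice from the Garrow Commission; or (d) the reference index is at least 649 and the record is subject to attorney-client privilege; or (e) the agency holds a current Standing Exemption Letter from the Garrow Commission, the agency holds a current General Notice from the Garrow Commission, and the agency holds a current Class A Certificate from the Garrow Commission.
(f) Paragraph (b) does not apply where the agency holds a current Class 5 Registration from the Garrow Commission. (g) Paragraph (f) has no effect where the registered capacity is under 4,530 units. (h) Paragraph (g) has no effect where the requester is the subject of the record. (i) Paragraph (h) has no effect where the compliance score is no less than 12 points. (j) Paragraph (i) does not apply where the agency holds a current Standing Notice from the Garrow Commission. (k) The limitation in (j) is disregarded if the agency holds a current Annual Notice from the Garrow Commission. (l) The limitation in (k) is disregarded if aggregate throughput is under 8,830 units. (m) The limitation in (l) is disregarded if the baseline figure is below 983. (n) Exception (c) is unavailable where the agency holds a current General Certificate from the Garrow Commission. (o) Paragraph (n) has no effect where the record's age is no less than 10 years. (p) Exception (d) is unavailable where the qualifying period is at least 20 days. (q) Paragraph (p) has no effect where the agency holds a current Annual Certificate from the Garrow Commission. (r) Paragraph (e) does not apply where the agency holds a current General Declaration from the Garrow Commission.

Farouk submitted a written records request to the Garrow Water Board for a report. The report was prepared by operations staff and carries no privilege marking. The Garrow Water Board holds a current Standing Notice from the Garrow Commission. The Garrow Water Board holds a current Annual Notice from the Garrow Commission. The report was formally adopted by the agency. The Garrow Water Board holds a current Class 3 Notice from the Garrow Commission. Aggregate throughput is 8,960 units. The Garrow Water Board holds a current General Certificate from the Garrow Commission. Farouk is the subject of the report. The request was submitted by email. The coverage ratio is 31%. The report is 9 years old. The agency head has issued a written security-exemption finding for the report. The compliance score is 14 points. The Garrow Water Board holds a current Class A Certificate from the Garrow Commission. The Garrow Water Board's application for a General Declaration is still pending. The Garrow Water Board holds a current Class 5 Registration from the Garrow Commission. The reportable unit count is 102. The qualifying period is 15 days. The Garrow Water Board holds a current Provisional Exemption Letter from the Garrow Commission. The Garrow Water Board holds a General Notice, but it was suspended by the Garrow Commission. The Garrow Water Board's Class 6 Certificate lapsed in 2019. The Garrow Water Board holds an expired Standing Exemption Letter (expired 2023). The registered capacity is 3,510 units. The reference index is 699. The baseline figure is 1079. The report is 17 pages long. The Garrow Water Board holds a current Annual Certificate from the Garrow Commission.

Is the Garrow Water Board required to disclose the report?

No — exception (b) applies; the Garrow Water Board is not required to disclose the report.

Exception (a) fails — the report has been formally adopted.
Exception (b): the coverage ratio is 31%, below the 36% limit; a written security-exemption finding has been issued; a current Provisional Exemption Letter is held — every condition holds. Under paragraphs (f)–(m): (f) operates (a current Class 5 Registration is held), but is displaced by (g): (g) operates against (f): the registered capacity is 3,510 units, under the 4,530 units limit. (h) would limit (g) — Farouk is the subject of the report — but (i) sets (h) aside: (i) operates against (h): the compliance score is 14 points, meeting the 12 points threshold. (j) applies (a current Standing Notice is held), but is overridden by (k): (k) operates against (j): a current Annual Notice is held. (l) does not operate here (aggregate throughput is 8,960 units, not under 8,830 units), so (k) stands. So (b) applies.
Exception (c) fails — the Class 6 Certificate is not current.
Exception (d) fails — the report carries no privilege marking.
Exception (e) fails — the Standing Exemption Letter is not current.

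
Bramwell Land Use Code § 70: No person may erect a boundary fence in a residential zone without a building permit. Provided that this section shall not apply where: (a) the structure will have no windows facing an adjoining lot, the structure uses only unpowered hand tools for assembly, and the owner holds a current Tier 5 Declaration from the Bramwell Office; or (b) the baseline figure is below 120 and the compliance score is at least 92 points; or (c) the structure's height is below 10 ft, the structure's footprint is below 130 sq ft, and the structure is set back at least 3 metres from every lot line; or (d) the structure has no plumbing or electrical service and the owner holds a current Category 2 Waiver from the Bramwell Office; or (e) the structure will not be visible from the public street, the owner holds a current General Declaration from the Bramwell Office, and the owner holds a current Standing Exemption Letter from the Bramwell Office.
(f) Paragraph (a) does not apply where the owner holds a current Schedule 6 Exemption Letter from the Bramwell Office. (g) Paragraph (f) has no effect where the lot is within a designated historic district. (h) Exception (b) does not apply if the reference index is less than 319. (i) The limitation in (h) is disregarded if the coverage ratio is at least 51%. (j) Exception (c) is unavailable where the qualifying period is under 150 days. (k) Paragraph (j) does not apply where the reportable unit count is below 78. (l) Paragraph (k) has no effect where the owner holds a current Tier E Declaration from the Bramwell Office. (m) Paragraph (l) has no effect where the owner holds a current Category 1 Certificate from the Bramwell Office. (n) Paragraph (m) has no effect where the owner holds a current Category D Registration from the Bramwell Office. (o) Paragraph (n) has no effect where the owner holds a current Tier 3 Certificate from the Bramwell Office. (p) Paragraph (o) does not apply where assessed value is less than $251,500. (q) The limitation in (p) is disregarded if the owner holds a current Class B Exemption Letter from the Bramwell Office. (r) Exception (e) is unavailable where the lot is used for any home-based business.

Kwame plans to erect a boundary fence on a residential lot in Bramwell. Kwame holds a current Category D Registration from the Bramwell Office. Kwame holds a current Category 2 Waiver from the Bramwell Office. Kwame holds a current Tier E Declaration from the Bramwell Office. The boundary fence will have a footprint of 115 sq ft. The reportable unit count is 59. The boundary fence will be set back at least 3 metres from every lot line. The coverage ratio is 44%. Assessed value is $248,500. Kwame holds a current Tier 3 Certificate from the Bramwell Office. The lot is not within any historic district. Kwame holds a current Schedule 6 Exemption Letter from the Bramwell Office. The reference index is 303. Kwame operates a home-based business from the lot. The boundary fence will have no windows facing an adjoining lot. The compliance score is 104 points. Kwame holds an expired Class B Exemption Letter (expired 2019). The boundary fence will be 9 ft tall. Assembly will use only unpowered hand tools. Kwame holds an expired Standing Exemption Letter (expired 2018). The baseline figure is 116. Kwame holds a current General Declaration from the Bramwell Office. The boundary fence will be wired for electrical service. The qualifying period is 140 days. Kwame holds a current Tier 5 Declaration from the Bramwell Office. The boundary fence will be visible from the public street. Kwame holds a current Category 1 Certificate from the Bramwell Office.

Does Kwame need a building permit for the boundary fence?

Yes — Kwame must obtain a building permit.

Exception (a): no windows face an adjoining lot; assembly uses only hand tools; a current Tier 5 Declaration is held — every condition holds. But: (f) is engaged — a current Schedule 6 Exemption Letter is held. (g) is inapplicable (the lot is not in a historic district), so (f) stands. So (a) is unavailable.
All of (b)'s requirements are met (the baseline figure is 116, below the 120 limit; the compliance score is 104 points, meeting the 92 points threshold). But: (h) is triggered — the reference index is 303, less than the 319 limit. (i) is not triggered (the coverage ratio is 44%, short of 51%), so (h) stands. (b) is therefore removed.
Exception (c) is satisfied on its face — the structure's height is 9 ft, below the 10 ft limit; the structure's footprint is 115 sq ft, below the 130 sq ft limit; the setback is at least 3 m on every side. Turning to paragraphs (j)–(q): (j) operates against (c): the qualifying period is 140 days, under the 150 days limit. (k) is triggered (the reportable unit count is 59, below the 78 limit), but is overridden by (l): (l) applies — a current Tier E Declaration is held. (m) would limit (l) — a current Category 1 Certificate is held — but (n) sets (m) aside: (n) applies — a current Category D Registration is held. (o) would limit (n) — a current Tier 3 Certificate is held — but (p) sets (o) aside: (p) applies — assessed value is $248,500, less than the $251,500 limit. (q), which would lift (p), is not triggered — no current Class B Exemption Letter is held. (c) is therefore removed.
Exception (d) fails — electrical service is planned.
Exception (e) fails — the structure will be visible from the street.
None of the exceptions is available; § 70 applies in full.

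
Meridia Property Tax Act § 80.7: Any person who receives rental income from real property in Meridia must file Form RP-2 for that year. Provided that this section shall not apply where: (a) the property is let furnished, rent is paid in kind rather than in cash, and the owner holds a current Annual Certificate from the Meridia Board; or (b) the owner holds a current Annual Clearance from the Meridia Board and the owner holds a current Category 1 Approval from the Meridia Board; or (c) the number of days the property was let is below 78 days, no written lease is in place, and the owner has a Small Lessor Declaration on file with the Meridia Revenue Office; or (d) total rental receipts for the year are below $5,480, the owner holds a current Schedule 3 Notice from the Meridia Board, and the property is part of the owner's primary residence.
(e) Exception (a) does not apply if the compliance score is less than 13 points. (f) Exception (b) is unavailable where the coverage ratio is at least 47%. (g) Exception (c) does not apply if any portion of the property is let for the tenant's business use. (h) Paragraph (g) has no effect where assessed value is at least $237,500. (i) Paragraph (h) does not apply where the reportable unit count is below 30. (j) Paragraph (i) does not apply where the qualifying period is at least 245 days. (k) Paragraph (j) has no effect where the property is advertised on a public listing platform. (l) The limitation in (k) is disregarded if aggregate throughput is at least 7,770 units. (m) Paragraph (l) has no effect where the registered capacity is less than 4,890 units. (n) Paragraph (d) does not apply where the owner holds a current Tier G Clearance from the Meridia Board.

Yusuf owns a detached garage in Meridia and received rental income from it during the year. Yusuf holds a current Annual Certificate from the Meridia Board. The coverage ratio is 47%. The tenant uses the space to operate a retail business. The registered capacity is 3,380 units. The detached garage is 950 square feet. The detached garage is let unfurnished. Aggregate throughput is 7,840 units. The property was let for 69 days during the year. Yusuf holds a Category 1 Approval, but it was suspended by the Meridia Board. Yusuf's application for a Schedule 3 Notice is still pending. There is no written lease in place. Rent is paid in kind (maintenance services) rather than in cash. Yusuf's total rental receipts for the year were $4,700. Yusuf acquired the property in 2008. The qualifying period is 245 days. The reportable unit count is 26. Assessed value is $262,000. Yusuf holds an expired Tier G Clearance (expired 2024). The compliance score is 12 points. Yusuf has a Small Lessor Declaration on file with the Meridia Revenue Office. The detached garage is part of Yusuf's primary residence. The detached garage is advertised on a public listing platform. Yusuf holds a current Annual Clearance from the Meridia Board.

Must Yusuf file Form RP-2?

Yes — Yusuf must file Form RP-2.

Exception (a) requires that the property is let furnished; but the property is let unfurnished, so (a) is unavailable.
Exception (b) requires that the owner holds a current Category 1 Approval from the Meridia Board; but the Category 1 Approval is not current, so (b) is unavailable.
All of (c)'s requirements are met (the number of days the property was let is 69 days, below the 78 days limit; there is no written lease; a Small Lessor Declaration is on file). But applying paragraphs (g)–(m): (g) operates against (c): the space is let for business use. (h) would limit (g) — assessed value is $262,000, meeting the $237,500 threshold — but (i) sets (h) aside: (i) operates against (h): the reportable unit count is 26, below the 30 limit. (j) operates (the qualifying period is 245 days, meeting the 245 days threshold), but is displaced by (k): (k) operates — the property is publicly advertised. (l) is triggered (aggregate throughput is 7,840 units, meeting the 7,770 units threshold), but is set aside by (m): (m) operates against (l): the registered capacity is 3,380 units, less than the 4,890 units limit. So (c) is unavailable.
Exception (d) requires that the owner holds a current Schedule 3 Notice from the Meridia Board; but no current Schedule 3 Notice is held, so (d) is unavailable.
Every exception is unavailable, so the rule governs.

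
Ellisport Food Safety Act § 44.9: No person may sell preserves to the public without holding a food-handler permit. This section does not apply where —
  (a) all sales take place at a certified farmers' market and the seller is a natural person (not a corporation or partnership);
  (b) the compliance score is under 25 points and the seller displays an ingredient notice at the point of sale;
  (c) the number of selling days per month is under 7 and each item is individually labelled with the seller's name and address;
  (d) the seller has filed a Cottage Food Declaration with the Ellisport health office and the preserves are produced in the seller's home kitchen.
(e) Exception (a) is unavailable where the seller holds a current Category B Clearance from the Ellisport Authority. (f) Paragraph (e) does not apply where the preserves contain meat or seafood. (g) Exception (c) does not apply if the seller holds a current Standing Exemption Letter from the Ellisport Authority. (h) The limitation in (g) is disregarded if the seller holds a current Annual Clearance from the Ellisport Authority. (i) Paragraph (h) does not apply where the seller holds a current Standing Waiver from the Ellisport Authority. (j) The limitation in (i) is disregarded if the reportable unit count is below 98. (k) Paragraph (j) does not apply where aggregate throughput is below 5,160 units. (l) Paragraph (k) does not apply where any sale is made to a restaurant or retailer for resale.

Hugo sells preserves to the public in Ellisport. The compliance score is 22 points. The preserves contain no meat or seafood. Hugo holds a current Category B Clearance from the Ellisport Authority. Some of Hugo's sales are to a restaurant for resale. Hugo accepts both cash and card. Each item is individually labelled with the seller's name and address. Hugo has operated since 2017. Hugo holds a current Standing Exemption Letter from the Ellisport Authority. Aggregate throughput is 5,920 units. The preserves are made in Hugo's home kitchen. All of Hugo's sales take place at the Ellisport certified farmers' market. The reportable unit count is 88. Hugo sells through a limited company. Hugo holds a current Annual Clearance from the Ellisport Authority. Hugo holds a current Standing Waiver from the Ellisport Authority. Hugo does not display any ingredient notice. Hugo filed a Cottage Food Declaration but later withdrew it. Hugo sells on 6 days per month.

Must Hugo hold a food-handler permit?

No — exception (c) applies; Hugo is not required to hold a food-handler permit.

Exception (a) does not apply: the seller operates through a limited company.
Exception (b) fails — no ingredient notice is displayed.
Exception (c) is satisfied on its face — the number of selling days per month is 6, under the 7 limit; items are individually labelled. Applying paragraphs (g)–(l): (g) would limit (c) — a current Standing Exemption Letter is held — but (h) sets (g) aside: (h) operates — a current Annual Clearance is held. (i) applies (a current Standing Waiver is held), but is itself disapplied by (j): (j) operates against (i): the reportable unit count is 88, below the 98 limit. (k), which would lift (j), is inapplicable — aggregate throughput is 5,920 units, not below 5,160 units. Exception (c) stands.
Exception (d) fails — the Cottage Food Declaration was withdrawn.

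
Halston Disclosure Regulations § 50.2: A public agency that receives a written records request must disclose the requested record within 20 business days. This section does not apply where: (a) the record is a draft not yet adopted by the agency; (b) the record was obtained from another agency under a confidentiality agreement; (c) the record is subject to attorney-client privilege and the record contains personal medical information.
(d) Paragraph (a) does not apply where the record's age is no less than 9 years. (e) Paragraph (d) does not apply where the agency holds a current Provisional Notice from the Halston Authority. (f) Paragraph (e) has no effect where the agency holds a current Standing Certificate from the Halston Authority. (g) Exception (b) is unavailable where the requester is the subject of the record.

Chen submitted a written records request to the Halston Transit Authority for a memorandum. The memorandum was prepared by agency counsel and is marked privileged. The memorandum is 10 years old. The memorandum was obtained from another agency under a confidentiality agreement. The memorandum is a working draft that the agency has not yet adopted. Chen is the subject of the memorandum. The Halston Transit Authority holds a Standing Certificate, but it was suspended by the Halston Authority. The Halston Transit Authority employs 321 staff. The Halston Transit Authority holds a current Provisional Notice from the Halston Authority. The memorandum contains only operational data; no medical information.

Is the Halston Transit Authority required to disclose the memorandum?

Exception (a)'s conditions are all satisfied: the memorandum is an unadopted draft. Considering the limiting provisions: (d) applies (the record's age is 10 years, meeting the 9 years threshold), but is displaced by (e): (e) operates against (d): a current Provisional Notice is held. (f) is inapplicable (there is no Standing Certificate in force), so (e) stands. Exception (a) stands.
Exception (b): the memorandum was obtained under a confidentiality agreement — every condition holds. Turning to paragraph (g): (g) is triggered — Chen is the subject of the memorandum. So (b) is unavailable.
Exception (c) fails — the memorandum contains only operational data.

No — exception (a) applies; the Halston Transit Authority is not required to disclose the memorandum.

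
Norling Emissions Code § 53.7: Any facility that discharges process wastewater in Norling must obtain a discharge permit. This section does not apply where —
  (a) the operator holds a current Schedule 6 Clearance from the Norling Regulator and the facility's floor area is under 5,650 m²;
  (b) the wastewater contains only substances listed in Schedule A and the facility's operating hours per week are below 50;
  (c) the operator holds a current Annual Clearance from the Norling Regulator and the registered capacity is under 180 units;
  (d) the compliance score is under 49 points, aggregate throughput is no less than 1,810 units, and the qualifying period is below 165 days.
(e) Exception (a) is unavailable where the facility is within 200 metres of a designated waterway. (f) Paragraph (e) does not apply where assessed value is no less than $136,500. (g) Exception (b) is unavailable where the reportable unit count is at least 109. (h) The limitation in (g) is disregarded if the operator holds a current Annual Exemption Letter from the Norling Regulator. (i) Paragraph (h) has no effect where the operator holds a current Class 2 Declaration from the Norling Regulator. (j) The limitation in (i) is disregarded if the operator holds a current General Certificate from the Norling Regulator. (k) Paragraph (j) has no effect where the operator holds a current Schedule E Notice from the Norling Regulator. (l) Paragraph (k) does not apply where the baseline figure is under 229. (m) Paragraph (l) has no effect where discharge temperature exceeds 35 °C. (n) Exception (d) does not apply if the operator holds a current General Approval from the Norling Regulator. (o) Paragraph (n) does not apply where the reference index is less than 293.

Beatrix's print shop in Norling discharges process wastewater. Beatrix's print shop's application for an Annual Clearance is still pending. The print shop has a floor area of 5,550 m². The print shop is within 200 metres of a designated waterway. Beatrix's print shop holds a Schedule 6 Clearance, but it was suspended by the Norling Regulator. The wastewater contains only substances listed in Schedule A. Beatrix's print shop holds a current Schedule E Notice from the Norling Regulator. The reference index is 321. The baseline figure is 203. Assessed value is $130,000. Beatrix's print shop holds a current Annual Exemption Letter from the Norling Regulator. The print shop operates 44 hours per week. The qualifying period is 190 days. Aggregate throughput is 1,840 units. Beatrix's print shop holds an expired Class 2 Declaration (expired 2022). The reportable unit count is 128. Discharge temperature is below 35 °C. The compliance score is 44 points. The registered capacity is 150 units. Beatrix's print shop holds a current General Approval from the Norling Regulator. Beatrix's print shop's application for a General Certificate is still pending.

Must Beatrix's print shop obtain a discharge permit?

Exception (a) does not apply: there is no Schedule 6 Clearance in force.
Exception (b): the wastewater is Schedule-A-only; the facility's operating hours per week are 44, below the 50 limit — every condition holds. As to paragraphs (g)–(m): (g) would limit (b) — the reportable unit count is 128, meeting the 109 threshold — but (h) sets (g) aside: (h) operates against (g): a current Annual Exemption Letter is held. (i) is not triggered (there is no Class 2 Declaration in force), so (h) stands. (b) remains available.
Exception (c) requires that the operator holds a current Annual Clearance from the Norling Regulator; but the Annual Clearance is not current, so (c) is unavailable.
Exception (d) does not apply: the qualifying period is 190 days, not below 165 days.

No — exception (b) applies; Beatrix's print shop is not required to obtain a discharge permit.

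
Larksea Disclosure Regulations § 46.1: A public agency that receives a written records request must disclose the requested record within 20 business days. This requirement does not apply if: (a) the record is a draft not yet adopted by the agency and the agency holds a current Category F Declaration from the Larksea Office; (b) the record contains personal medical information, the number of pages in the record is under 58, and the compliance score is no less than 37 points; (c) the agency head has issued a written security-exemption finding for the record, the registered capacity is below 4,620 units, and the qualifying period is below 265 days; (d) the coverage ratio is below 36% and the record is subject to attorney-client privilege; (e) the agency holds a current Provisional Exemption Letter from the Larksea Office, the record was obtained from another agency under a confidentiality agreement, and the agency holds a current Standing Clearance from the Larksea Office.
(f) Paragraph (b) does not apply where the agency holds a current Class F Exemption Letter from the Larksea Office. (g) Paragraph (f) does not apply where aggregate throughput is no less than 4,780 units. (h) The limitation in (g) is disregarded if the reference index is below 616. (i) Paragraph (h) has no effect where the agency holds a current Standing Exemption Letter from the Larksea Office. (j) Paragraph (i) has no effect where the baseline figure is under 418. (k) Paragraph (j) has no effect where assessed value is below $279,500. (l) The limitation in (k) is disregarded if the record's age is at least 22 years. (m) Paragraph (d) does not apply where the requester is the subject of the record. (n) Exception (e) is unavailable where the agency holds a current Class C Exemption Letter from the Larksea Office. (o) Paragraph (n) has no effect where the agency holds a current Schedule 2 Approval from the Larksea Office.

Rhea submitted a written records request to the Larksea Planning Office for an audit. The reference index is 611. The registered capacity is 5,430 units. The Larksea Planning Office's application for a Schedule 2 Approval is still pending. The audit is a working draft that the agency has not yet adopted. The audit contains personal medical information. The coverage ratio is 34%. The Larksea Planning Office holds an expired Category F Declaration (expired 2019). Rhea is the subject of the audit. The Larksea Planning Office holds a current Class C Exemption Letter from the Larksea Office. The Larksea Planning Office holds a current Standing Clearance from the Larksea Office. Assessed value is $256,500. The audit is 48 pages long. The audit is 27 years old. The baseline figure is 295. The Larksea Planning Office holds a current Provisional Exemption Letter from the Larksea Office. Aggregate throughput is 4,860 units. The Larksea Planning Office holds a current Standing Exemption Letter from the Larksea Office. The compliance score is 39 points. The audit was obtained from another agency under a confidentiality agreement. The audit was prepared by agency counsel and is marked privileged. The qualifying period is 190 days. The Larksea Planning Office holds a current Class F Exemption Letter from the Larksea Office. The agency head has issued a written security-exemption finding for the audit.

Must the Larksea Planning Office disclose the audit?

Yes — the Larksea Planning Office must disclose the audit.

Exception (a) fails — the Category F Declaration is not current.
Exception (b) is satisfied on its face — the audit contains personal medical information; the number of pages in the record is 48, under the 58 limit; the compliance score is 39 points, meeting the 37 points threshold. Turning to paragraphs (f)–(l): (f) operates against (b): a current Class F Exemption Letter is held. (g) would limit (f) — aggregate throughput is 4,860 units, meeting the 4,780 units threshold — but (h) sets (g) aside: (h) operates against (g): the reference index is 611, below the 616 limit. (i) would limit (h) — a current Standing Exemption Letter is held — but (j) sets (i) aside: (j) is triggered — the baseline figure is 295, under the 418 limit. (k) is triggered (assessed value is $256,500, below the $279,500 limit), but yields to (l): (l) operates against (k): the record's age is 27 years, meeting the 22 years threshold. (b) is therefore removed.
Exception (c) does not apply: the registered capacity is 5,430 units, not below 4,620 units.
Exception (d): the coverage ratio is 34%, below the 36% limit; the audit is privileged — every condition holds. However, paragraph (m) must be considered: (m) operates against (d): Rhea is the subject of the audit. Exception (d) does not apply.
Exception (e) is satisfied on its face — a current Provisional Exemption Letter is held; the audit was obtained under a confidentiality agreement; a current Standing Clearance is held. Turning to paragraphs (n)–(o): (n) operates against (e): a current Class C Exemption Letter is held. (o), which would lift (n), does not operate here — no current Schedule 2 Approval is held. Exception (e) does not apply.
No exception is made out. the Larksea Planning Office falls within the general rule.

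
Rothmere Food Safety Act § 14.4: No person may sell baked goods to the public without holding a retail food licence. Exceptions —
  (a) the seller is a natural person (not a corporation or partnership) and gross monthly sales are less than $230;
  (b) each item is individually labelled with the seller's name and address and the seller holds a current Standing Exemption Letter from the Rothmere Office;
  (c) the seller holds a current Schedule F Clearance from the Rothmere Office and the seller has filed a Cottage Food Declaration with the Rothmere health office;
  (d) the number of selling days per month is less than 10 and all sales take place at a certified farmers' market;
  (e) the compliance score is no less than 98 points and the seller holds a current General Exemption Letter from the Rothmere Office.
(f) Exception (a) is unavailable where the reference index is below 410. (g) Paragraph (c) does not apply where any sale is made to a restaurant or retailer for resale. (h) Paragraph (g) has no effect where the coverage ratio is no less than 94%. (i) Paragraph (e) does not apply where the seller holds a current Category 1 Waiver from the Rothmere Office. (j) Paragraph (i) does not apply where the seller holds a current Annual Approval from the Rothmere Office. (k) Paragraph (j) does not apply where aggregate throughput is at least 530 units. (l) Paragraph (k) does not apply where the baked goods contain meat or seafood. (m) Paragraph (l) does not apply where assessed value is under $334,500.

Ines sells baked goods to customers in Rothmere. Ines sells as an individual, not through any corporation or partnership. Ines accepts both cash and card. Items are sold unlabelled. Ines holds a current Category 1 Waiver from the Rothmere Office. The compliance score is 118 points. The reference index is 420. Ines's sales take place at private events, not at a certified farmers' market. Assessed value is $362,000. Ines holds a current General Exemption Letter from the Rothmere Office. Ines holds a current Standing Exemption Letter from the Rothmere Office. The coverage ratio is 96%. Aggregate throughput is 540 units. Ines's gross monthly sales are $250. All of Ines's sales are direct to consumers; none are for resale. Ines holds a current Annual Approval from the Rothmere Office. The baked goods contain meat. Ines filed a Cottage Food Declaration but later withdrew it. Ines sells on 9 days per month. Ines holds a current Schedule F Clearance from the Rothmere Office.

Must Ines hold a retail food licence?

No — exception (e) applies; Ines is not required to hold a retail food licence.

Exception (a) fails — gross monthly sales are $250, not less than $230.
Exception (b) fails — items are sold unlabelled.
Exception (c) does not apply: the Cottage Food Declaration was withdrawn.
Exception (d) does not apply: sales are at private events, not a certified farmers' market.
Exception (e)'s conditions are all satisfied: the compliance score is 118 points, meeting the 98 points threshold; a current General Exemption Letter is held. Considering the limiting provisions: (i) is engaged (a current Category 1 Waiver is held), but is overridden by (j): (j) is triggered — a current Annual Approval is held. (k) would limit (j) — aggregate throughput is 540 units, meeting the 530 units threshold — but (l) sets (k) aside: (l) is engaged — the baked goods contain meat. (m) is not triggered (assessed value is $362,000, not under $334,500), so (l) stands. Exception (e) stands.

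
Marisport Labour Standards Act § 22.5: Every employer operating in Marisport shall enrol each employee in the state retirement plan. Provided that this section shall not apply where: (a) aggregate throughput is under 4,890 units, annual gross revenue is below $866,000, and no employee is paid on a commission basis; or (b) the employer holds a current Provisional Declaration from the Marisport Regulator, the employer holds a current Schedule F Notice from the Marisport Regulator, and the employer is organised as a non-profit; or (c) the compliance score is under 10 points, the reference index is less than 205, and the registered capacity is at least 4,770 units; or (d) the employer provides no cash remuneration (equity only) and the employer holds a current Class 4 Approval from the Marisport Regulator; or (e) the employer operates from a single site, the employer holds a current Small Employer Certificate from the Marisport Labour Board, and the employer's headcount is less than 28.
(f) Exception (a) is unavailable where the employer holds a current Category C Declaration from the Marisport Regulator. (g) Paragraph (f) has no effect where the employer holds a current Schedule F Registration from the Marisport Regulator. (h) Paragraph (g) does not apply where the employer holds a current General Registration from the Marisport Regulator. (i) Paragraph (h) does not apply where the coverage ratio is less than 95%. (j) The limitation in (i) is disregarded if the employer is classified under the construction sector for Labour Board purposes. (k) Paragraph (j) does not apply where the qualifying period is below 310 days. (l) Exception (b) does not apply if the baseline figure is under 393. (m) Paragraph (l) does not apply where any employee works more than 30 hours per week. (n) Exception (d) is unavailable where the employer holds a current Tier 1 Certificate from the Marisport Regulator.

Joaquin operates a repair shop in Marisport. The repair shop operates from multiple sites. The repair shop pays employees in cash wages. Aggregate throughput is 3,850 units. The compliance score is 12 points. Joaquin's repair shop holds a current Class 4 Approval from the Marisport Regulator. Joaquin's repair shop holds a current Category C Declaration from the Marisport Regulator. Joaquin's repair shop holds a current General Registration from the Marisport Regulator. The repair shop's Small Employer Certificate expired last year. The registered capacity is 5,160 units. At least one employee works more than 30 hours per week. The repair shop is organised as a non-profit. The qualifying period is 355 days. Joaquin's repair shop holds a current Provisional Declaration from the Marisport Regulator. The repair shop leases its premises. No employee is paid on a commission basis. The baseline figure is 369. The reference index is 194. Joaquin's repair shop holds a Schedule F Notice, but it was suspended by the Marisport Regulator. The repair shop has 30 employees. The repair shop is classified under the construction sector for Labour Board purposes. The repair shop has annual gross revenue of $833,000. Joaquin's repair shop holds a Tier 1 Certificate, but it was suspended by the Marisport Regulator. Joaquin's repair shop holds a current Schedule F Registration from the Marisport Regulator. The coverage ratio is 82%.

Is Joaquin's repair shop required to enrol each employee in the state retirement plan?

Yes — Joaquin's repair shop must enrol each employee in the state retirement plan.

Exception (a) is satisfied on its face — aggregate throughput is 3,850 units, under the 4,890 units limit; annual gross revenue is $833,000, below the $866,000 limit; no employee is paid on commission. But: (f) operates against (a): a current Category C Declaration is held. (g) operates (a current Schedule F Registration is held), but is displaced by (h): (h) operates against (g): a current General Registration is held. (i) applies (the coverage ratio is 82%, less than the 95% limit), but is displaced by (j): (j) operates against (i): the repair shop is classified under the construction sector. (k) is not engaged (the qualifying period is 355 days, not below 310 days), so (j) stands. Exception (a) does not apply.
Exception (b) requires that the employer holds a current Schedule F Notice from the Marisport Regulator; but no current Schedule F Notice is held, so (b) is unavailable.
Exception (c) does not apply: the compliance score is 12 points, not under 10 points.
Exception (d) fails — employees are paid cash wages.
Exception (e) does not apply: the employer operates from multiple sites.
No exception is made out. Joaquin's repair shop falls within the general rule.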